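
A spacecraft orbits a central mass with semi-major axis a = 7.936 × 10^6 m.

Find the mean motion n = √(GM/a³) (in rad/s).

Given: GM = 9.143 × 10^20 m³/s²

n = √(GM / a³).
n = √(9.143e+20 / (7.936e+06)³) rad/s ≈ 1.353 rad/s.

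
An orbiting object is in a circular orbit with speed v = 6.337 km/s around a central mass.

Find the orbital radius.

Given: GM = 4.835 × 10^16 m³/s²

Convert to SI: v = 6.337 km/s = 6337 m/s.
For a circular orbit, v² = GM / r, so r = GM / v².
r = 4.835e+16 / (6337)² m ≈ 1.204e+09 m = 1.204 Gm.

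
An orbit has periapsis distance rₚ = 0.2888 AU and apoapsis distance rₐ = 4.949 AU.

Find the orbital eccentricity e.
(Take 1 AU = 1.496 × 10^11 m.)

Convert to SI: rₚ = 0.2888 AU = 4.32045e+10 m; rₐ = 4.949 AU = 7.4037e+11 m.
e = (rₐ − rₚ) / (rₐ + rₚ).
e = (7.4037e+11 − 4.32045e+10) / (7.4037e+11 + 4.32045e+10) = 6.97166e+11 / 7.83575e+11 ≈ 0.8897.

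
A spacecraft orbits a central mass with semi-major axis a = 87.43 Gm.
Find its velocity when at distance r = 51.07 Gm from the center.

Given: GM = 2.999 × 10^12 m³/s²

Convert to SI: a = 87.43 Gm = 8.743e+10 m; r = 51.07 Gm = 5.107e+10 m.
Vis-viva: v = √(GM · (2/r − 1/a)).
2/r − 1/a = 2/5.107e+10 − 1/8.743e+10 = 2.77242e-11 m⁻¹.
v = √(2.999e+12 · 2.77242e-11) m/s ≈ 9.118 m/s = 9.118 m/s.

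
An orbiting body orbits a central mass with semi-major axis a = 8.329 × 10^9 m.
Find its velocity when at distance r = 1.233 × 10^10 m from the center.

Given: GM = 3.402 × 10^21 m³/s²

Vis-viva: v = √(GM · (2/r − 1/a)).
2/r − 1/a = 2/1.233e+10 − 1/8.329e+09 = 4.21436e-11 m⁻¹.
v = √(3.402e+21 · 4.21436e-11) m/s ≈ 3.786e+05 m/s = 378.6 km/s.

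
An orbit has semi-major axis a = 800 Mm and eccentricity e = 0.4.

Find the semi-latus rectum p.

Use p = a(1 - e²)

Convert to SI: a = 800 Mm = 8e+08 m.
p = a (1 − e²).
p = 8e+08 · (1 − (0.4)²) = 8e+08 · 0.84 ≈ 6.72e+08 m = 672 Mm.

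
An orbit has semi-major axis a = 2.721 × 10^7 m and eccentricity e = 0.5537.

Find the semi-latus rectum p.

p = a (1 − e²).
p = 2.721e+07 · (1 − (0.5537)²) = 2.721e+07 · 0.693416 ≈ 1.887e+07 m = 1.887 × 10^7 m.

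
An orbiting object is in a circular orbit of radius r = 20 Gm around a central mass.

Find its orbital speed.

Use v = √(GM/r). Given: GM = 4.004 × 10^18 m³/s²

Convert to SI: r = 20 Gm = 2e+10 m.
For a circular orbit, gravity supplies the centripetal force, so v = √(GM / r).
v = √(4.004e+18 / 2e+10) m/s ≈ 1.415e+04 m/s = 14.15 km/s.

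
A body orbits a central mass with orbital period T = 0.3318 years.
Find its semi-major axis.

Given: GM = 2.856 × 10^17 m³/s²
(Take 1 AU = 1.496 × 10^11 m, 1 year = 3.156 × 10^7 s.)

Convert to SI: T = 0.3318 years = 1.04716e+07 s.
Invert Kepler's third law: a = (GM · T² / (4π²))^(1/3).
Substituting T = 1.04716e+07 s and GM = 2.856e+17 m³/s²:
a = (2.856e+17 · (1.04716e+07)² / (4π²))^(1/3) m
a ≈ 9.257e+09 m = 0.06188 AU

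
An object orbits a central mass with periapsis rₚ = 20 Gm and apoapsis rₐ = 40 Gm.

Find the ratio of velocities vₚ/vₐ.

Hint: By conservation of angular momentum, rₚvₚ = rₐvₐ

Convert to SI: rₚ = 20 Gm = 2e+10 m; rₐ = 40 Gm = 4e+10 m.
Conservation of angular momentum gives rₚvₚ = rₐvₐ, so vₚ/vₐ = rₐ/rₚ.
vₚ/vₐ = 4e+10 / 2e+10 ≈ 2.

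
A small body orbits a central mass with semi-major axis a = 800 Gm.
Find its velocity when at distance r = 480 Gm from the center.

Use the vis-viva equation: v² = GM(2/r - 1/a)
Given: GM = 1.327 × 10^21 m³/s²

Convert to SI: a = 800 Gm = 8e+11 m; r = 480 Gm = 4.8e+11 m.
Vis-viva: v = √(GM · (2/r − 1/a)).
2/r − 1/a = 2/4.8e+11 − 1/8e+11 = 2.91667e-12 m⁻¹.
v = √(1.327e+21 · 2.91667e-12) m/s ≈ 6.221e+04 m/s = 62.21 km/s.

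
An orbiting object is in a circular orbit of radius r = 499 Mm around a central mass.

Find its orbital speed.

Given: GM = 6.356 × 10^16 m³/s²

Convert to SI: r = 499 Mm = 4.99e+08 m.
For a circular orbit, gravity supplies the centripetal force, so v = √(GM / r).
v = √(6.356e+16 / 4.99e+08) m/s ≈ 1.129e+04 m/s = 11.29 km/s.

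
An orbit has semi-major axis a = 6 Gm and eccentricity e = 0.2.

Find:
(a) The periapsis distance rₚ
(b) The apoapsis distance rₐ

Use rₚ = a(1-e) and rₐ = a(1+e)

Convert to SI: a = 6 Gm = 6e+09 m.
(a) rₚ = a(1 − e) = 6e+09 · (1 − 0.2) = 6e+09 · 0.8 ≈ 4.8e+09 m = 4.8 Gm.
(b) rₐ = a(1 + e) = 6e+09 · (1 + 0.2) = 6e+09 · 1.2 ≈ 7.2e+09 m = 7.2 Gm.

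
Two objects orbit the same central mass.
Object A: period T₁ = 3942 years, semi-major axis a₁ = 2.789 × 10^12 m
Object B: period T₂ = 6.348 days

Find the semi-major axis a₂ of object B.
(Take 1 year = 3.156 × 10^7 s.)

Convert to SI: T₁ = 3942 years = 1.2441e+11 s; T₂ = 6.348 days = 548467 s.
Kepler's third law: (T₁/T₂)² = (a₁/a₂)³ ⇒ a₂ = a₁ · (T₂/T₁)^(2/3).
T₂/T₁ = 548467 / 1.2441e+11 = 4.40856e-06.
a₂ = 2.789e+12 · (4.40856e-06)^(2/3) m ≈ 7.499e+08 m = 7.499 × 10^8 m.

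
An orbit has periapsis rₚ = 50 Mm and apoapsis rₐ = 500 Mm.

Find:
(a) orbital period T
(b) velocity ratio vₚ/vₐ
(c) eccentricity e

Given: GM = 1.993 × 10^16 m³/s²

Convert to SI: rₚ = 50 Mm = 5e+07 m; rₐ = 500 Mm = 5e+08 m.
(a) With a = (rₚ + rₐ)/2 = 2.75e+08 m, T = 2π √(a³/GM) = 2π √((2.75e+08)³/1.993e+16) s ≈ 2.03e+05 s
(b) Conservation of angular momentum (rₚvₚ = rₐvₐ) gives vₚ/vₐ = rₐ/rₚ = 5e+08/5e+07 ≈ 10
(c) e = (rₐ − rₚ)/(rₐ + rₚ) = (5e+08 − 5e+07)/(5e+08 + 5e+07) ≈ 0.8182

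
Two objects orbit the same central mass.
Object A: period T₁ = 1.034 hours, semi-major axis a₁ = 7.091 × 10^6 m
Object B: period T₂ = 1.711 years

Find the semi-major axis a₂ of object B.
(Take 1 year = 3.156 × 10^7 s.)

Convert to SI: T₁ = 1.034 hours = 3722.4 s; T₂ = 1.711 years = 5.39992e+07 s.
Kepler's third law: (T₁/T₂)² = (a₁/a₂)³ ⇒ a₂ = a₁ · (T₂/T₁)^(2/3).
T₂/T₁ = 5.39992e+07 / 3722.4 = 14506.5.
a₂ = 7.091e+06 · (14506.5)^(2/3) m ≈ 4.218e+09 m = 4.218 × 10^9 m.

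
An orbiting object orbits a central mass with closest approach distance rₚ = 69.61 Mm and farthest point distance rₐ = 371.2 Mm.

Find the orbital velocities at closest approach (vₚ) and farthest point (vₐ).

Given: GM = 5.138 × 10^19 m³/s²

Convert to SI: rₚ = 69.61 Mm = 6.961e+07 m; rₐ = 371.2 Mm = 3.712e+08 m.
Use the vis-viva equation v² = GM(2/r − 1/a) with a = (rₚ + rₐ)/2 = (6.961e+07 + 3.712e+08)/2 = 2.20405e+08 m.
vₚ = √(GM · (2/rₚ − 1/a)) = √(5.138e+19 · (2/6.961e+07 − 1/2.20405e+08)) m/s ≈ 1.115e+06 m/s = 1115 km/s.
vₐ = √(GM · (2/rₐ − 1/a)) = √(5.138e+19 · (2/3.712e+08 − 1/2.20405e+08)) m/s ≈ 2.091e+05 m/s = 209.1 km/s.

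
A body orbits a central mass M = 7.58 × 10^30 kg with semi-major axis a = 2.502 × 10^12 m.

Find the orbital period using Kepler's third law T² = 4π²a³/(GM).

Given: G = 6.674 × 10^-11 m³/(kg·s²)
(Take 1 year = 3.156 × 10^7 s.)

GM = G · M = 6.674e-11 · 7.58e+30 = 5.05889e+20 m³/s².
Kepler's third law: T = 2π √(a³ / GM).
Substituting a = 2.502e+12 m and GM = 5.05889e+20 m³/s²:
T = 2π √((2.502e+12)³ / 5.05889e+20) s
T ≈ 1.106e+09 s = 35.03 years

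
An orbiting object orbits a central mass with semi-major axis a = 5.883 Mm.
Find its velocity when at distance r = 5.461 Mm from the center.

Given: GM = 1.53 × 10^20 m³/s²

Convert to SI: a = 5.883 Mm = 5.883e+06 m; r = 5.461 Mm = 5.461e+06 m.
Vis-viva: v = √(GM · (2/r − 1/a)).
2/r − 1/a = 2/5.461e+06 − 1/5.883e+06 = 1.96252e-07 m⁻¹.
v = √(1.53e+20 · 1.96252e-07) m/s ≈ 5.48e+06 m/s = 5480 km/s.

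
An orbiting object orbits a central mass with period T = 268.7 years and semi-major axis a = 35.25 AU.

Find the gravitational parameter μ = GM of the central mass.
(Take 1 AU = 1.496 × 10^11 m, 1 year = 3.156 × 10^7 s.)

Convert to SI: T = 268.7 years = 8.48017e+09 s; a = 35.25 AU = 5.2734e+12 m.
GM = 4π² · a³ / T².
GM = 4π² · (5.2734e+12)³ / (8.48017e+09)² m³/s² ≈ 8.05e+19 m³/s² = 8.05 × 10^19 m³/s².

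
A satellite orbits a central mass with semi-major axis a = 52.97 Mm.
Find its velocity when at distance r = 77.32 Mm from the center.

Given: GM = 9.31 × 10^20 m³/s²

Convert to SI: a = 52.97 Mm = 5.297e+07 m; r = 77.32 Mm = 7.732e+07 m.
Vis-viva: v = √(GM · (2/r − 1/a)).
2/r − 1/a = 2/7.732e+07 − 1/5.297e+07 = 6.98792e-09 m⁻¹.
v = √(9.31e+20 · 6.98792e-09) m/s ≈ 2.551e+06 m/s = 2551 km/s.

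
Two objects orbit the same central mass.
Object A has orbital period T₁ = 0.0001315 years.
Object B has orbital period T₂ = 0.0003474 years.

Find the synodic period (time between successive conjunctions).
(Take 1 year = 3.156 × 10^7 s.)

Convert to SI: T₁ = 0.0001315 years = 4150.14 s; T₂ = 0.0003474 years = 10963.9 s.
T_syn = |T₁ · T₂ / (T₁ − T₂)|.
T_syn = |4150.14 · 10963.9 / (4150.14 − 10963.9)| s ≈ 6678 s = 0.0002116 years.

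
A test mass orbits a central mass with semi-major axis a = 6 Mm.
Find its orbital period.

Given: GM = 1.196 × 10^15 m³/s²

Convert to SI: a = 6 Mm = 6e+06 m.
Kepler's third law: T = 2π √(a³ / GM).
Substituting a = 6e+06 m and GM = 1.196e+15 m³/s²:
T = 2π √((6e+06)³ / 1.196e+15) s
T ≈ 2670 s = 44.5 minutes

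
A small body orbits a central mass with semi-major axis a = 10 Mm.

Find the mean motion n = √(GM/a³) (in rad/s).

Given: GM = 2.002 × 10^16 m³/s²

Convert to SI: a = 10 Mm = 1e+07 m.
n = √(GM / a³).
n = √(2.002e+16 / (1e+07)³) rad/s ≈ 0.004474 rad/s.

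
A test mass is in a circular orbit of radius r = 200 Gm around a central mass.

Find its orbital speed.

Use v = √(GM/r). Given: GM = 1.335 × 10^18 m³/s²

Convert to SI: r = 200 Gm = 2e+11 m.
For a circular orbit, gravity supplies the centripetal force, so v = √(GM / r).
v = √(1.335e+18 / 2e+11) m/s ≈ 2584 m/s = 2.584 km/s.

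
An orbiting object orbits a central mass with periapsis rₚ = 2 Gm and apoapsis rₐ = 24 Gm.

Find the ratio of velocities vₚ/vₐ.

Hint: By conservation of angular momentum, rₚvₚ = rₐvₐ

Convert to SI: rₚ = 2 Gm = 2e+09 m; rₐ = 24 Gm = 2.4e+10 m.
Conservation of angular momentum gives rₚvₚ = rₐvₐ, so vₚ/vₐ = rₐ/rₚ.
vₚ/vₐ = 2.4e+10 / 2e+09 ≈ 12.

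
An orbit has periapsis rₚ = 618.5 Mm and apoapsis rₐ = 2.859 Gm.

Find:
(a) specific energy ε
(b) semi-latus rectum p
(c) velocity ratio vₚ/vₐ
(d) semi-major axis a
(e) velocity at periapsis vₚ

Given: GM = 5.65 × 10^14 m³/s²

Convert to SI: rₚ = 618.5 Mm = 6.185e+08 m; rₐ = 2.859 Gm = 2.859e+09 m.
(a) With a = (rₚ + rₐ)/2 = 1.73875e+09 m, ε = −GM/(2a) = −5.65e+14/(2 · 1.73875e+09) J/kg ≈ -1.625e+05 J/kg
(b) From a = (rₚ + rₐ)/2 = 1.73875e+09 m and e = (rₐ − rₚ)/(rₐ + rₚ) = 0.644285, p = a(1 − e²) = 1.73875e+09 · (1 − (0.644285)²) ≈ 1.017e+09 m
(c) Conservation of angular momentum (rₚvₚ = rₐvₐ) gives vₚ/vₐ = rₐ/rₚ = 2.859e+09/6.185e+08 ≈ 4.622
(d) a = (rₚ + rₐ)/2 = (6.185e+08 + 2.859e+09)/2 ≈ 1.739e+09 m
(e) With a = (rₚ + rₐ)/2 = 1.73875e+09 m, vₚ = √(GM (2/rₚ − 1/a)) = √(5.65e+14 · (2/6.185e+08 − 1/1.73875e+09)) m/s ≈ 1226 m/s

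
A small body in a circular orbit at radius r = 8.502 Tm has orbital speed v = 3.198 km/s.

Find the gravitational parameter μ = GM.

Convert to SI: r = 8.502 Tm = 8.502e+12 m; v = 3.198 km/s = 3198 m/s.
For a circular orbit v² = GM/r, so GM = v² · r.
GM = (3198)² · 8.502e+12 m³/s² ≈ 8.695e+19 m³/s² = 8.695 × 10^19 m³/s².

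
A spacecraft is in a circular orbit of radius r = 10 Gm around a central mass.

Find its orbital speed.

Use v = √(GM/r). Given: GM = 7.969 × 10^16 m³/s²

Convert to SI: r = 10 Gm = 1e+10 m.
For a circular orbit, gravity supplies the centripetal force, so v = √(GM / r).
v = √(7.969e+16 / 1e+10) m/s ≈ 2823 m/s = 2.823 km/s.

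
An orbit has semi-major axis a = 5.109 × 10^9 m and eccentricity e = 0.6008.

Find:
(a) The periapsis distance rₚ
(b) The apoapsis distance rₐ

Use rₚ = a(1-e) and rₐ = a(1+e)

(a) rₚ = a(1 − e) = 5.109e+09 · (1 − 0.6008) = 5.109e+09 · 0.3992 ≈ 2.04e+09 m = 2.04 × 10^9 m.
(b) rₐ = a(1 + e) = 5.109e+09 · (1 + 0.6008) = 5.109e+09 · 1.6008 ≈ 8.178e+09 m = 8.178 × 10^9 m.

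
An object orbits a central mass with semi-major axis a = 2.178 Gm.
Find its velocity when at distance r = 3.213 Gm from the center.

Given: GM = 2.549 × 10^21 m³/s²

Convert to SI: a = 2.178 Gm = 2.178e+09 m; r = 3.213 Gm = 3.213e+09 m.
Vis-viva: v = √(GM · (2/r − 1/a)).
2/r − 1/a = 2/3.213e+09 − 1/2.178e+09 = 1.63334e-10 m⁻¹.
v = √(2.549e+21 · 1.63334e-10) m/s ≈ 6.452e+05 m/s = 645.2 km/s.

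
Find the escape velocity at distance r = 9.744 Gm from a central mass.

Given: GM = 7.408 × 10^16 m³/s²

Convert to SI: r = 9.744 Gm = 9.744e+09 m.
Escape velocity comes from setting total energy to zero: ½v² − GM/r = 0 ⇒ v_esc = √(2GM / r).
v_esc = √(2 · 7.408e+16 / 9.744e+09) m/s ≈ 3899 m/s = 3.899 km/s.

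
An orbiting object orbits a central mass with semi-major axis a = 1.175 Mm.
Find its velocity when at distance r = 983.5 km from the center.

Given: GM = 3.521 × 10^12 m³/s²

Convert to SI: a = 1.175 Mm = 1.175e+06 m; r = 983.5 km = 983500 m.
Vis-viva: v = √(GM · (2/r − 1/a)).
2/r − 1/a = 2/983500 − 1/1.175e+06 = 1.18249e-06 m⁻¹.
v = √(3.521e+12 · 1.18249e-06) m/s ≈ 2040 m/s = 2.04 km/s.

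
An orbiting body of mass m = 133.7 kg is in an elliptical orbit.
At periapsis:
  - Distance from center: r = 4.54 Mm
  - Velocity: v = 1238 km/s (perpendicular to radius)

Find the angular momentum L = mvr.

Convert to SI: r = 4.54 Mm = 4.54e+06 m; v = 1238 km/s = 1.238e+06 m/s.
Since v is perpendicular to r, L = m · v · r.
L = 133.7 · 1.238e+06 · 4.54e+06 kg·m²/s ≈ 7.515e+14 kg·m²/s.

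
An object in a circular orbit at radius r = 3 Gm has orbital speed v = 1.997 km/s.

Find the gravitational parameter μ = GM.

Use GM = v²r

Convert to SI: r = 3 Gm = 3e+09 m; v = 1.997 km/s = 1997 m/s.
For a circular orbit v² = GM/r, so GM = v² · r.
GM = (1997)² · 3e+09 m³/s² ≈ 1.196e+16 m³/s² = 1.196 × 10^16 m³/s².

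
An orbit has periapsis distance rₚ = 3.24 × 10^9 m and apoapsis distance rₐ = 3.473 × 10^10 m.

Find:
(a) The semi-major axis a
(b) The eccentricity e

(a) a = (rₚ + rₐ) / 2 = (3.24e+09 + 3.473e+10) / 2 ≈ 1.898e+10 m = 1.899 × 10^10 m.
(b) e = (rₐ − rₚ) / (rₐ + rₚ) = (3.473e+10 − 3.24e+09) / (3.473e+10 + 3.24e+09) ≈ 0.8293.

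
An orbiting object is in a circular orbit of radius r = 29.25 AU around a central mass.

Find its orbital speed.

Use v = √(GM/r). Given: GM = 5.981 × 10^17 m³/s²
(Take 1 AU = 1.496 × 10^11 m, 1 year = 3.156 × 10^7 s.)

Convert to SI: r = 29.25 AU = 4.3758e+12 m.
For a circular orbit, gravity supplies the centripetal force, so v = √(GM / r).
v = √(5.981e+17 / 4.3758e+12) m/s ≈ 369.7 m/s = 0.07799 AU/year.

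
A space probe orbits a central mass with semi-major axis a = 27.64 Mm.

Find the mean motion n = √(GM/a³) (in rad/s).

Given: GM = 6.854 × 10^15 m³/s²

Convert to SI: a = 27.64 Mm = 2.764e+07 m.
n = √(GM / a³).
n = √(6.854e+15 / (2.764e+07)³) rad/s ≈ 0.0005697 rad/s.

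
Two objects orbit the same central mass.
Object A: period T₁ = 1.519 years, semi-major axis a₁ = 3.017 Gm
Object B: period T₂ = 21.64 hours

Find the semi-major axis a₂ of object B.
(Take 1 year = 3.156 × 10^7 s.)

Convert to SI: T₁ = 1.519 years = 4.79396e+07 s; a₁ = 3.017 Gm = 3.017e+09 m; T₂ = 21.64 hours = 77904 s.
Kepler's third law: (T₁/T₂)² = (a₁/a₂)³ ⇒ a₂ = a₁ · (T₂/T₁)^(2/3).
T₂/T₁ = 77904 / 4.79396e+07 = 0.00162504.
a₂ = 3.017e+09 · (0.00162504)^(2/3) m ≈ 4.17e+07 m = 41.7 Mm.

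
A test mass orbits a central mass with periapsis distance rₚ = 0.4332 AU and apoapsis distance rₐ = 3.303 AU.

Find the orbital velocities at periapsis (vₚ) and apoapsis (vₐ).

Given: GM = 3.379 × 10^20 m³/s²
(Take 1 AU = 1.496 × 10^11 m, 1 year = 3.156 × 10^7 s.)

Convert to SI: rₚ = 0.4332 AU = 6.48067e+10 m; rₐ = 3.303 AU = 4.94129e+11 m.
Use the vis-viva equation v² = GM(2/r − 1/a) with a = (rₚ + rₐ)/2 = (6.48067e+10 + 4.94129e+11)/2 = 2.79468e+11 m.
vₚ = √(GM · (2/rₚ − 1/a)) = √(3.379e+20 · (2/6.48067e+10 − 1/2.79468e+11)) m/s ≈ 9.601e+04 m/s = 20.26 AU/year.
vₐ = √(GM · (2/rₐ − 1/a)) = √(3.379e+20 · (2/4.94129e+11 − 1/2.79468e+11)) m/s ≈ 1.259e+04 m/s = 2.657 AU/year.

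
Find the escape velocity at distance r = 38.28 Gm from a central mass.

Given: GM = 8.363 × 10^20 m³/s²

Convert to SI: r = 38.28 Gm = 3.828e+10 m.
Escape velocity comes from setting total energy to zero: ½v² − GM/r = 0 ⇒ v_esc = √(2GM / r).
v_esc = √(2 · 8.363e+20 / 3.828e+10) m/s ≈ 2.09e+05 m/s = 209 km/s.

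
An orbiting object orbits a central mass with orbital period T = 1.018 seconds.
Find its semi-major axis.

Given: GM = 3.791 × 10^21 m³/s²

Invert Kepler's third law: a = (GM · T² / (4π²))^(1/3).
Substituting T = 1.018 s and GM = 3.791e+21 m³/s²:
a = (3.791e+21 · (1.018)² / (4π²))^(1/3) m
a ≈ 4.634e+06 m = 4.634 × 10^6 m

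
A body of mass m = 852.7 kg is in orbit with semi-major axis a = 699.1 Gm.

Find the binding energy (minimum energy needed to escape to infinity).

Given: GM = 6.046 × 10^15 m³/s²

Convert to SI: a = 699.1 Gm = 6.991e+11 m.
Total orbital energy is E = −GMm/(2a); binding energy is E_bind = −E = GMm/(2a).
E_bind = 6.046e+15 · 852.7 / (2 · 6.991e+11) J ≈ 3.687e+06 J = 3.687 MJ.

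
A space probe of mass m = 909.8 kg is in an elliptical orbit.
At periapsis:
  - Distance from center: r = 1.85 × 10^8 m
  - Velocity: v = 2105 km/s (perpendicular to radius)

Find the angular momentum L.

Convert to SI: v = 2105 km/s = 2.105e+06 m/s.
Since v is perpendicular to r, L = m · v · r.
L = 909.8 · 2.105e+06 · 1.85e+08 kg·m²/s ≈ 3.543e+17 kg·m²/s.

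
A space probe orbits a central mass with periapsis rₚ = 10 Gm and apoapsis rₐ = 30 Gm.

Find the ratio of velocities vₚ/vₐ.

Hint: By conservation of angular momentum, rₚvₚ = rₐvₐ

Convert to SI: rₚ = 10 Gm = 1e+10 m; rₐ = 30 Gm = 3e+10 m.
Conservation of angular momentum gives rₚvₚ = rₐvₐ, so vₚ/vₐ = rₐ/rₚ.
vₚ/vₐ = 3e+10 / 1e+10 ≈ 3.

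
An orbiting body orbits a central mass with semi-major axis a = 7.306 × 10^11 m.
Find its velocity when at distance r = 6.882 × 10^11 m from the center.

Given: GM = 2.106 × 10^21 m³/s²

Vis-viva: v = √(GM · (2/r − 1/a)).
2/r − 1/a = 2/6.882e+11 − 1/7.306e+11 = 1.53739e-12 m⁻¹.
v = √(2.106e+21 · 1.53739e-12) m/s ≈ 5.69e+04 m/s = 56.9 km/s.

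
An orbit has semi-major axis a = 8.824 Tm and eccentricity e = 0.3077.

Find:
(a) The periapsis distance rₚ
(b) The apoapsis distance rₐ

Convert to SI: a = 8.824 Tm = 8.824e+12 m.
(a) rₚ = a(1 − e) = 8.824e+12 · (1 − 0.3077) = 8.824e+12 · 0.6923 ≈ 6.109e+12 m = 6.109 Tm.
(b) rₐ = a(1 + e) = 8.824e+12 · (1 + 0.3077) = 8.824e+12 · 1.3077 ≈ 1.154e+13 m = 11.54 Tm.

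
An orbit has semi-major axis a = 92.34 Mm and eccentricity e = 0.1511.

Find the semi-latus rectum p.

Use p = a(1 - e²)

Convert to SI: a = 92.34 Mm = 9.234e+07 m.
p = a (1 − e²).
p = 9.234e+07 · (1 − (0.1511)²) = 9.234e+07 · 0.977169 ≈ 9.023e+07 m = 90.23 Mm.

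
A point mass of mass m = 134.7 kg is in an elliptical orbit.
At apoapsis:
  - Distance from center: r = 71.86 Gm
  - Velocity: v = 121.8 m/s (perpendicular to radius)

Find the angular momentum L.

Convert to SI: r = 71.86 Gm = 7.186e+10 m.
Since v is perpendicular to r, L = m · v · r.
L = 134.7 · 121.8 · 7.186e+10 kg·m²/s ≈ 1.179e+15 kg·m²/s.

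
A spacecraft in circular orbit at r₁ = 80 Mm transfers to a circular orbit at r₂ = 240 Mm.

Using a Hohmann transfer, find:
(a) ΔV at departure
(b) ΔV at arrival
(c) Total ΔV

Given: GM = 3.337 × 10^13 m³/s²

Convert to SI: r₁ = 80 Mm = 8e+07 m; r₂ = 240 Mm = 2.4e+08 m.
Transfer semi-major axis: a_t = (r₁ + r₂)/2 = (8e+07 + 2.4e+08)/2 = 1.6e+08 m.
Circular speeds: v₁ = √(GM/r₁) = 645.852 m/s, v₂ = √(GM/r₂) = 372.883 m/s.
Transfer speeds (vis-viva v² = GM(2/r − 1/a_t)): v₁ᵗ = 791.004 m/s, v₂ᵗ = 263.668 m/s.
(a) ΔV₁ = |v₁ᵗ − v₁| ≈ 145.2 m/s = 145.2 m/s.
(b) ΔV₂ = |v₂ − v₂ᵗ| ≈ 109.2 m/s = 109.2 m/s.
(c) ΔV_total = ΔV₁ + ΔV₂ ≈ 254.4 m/s = 254.4 m/s.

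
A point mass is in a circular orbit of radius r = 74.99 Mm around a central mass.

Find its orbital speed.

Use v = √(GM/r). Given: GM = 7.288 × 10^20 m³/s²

Convert to SI: r = 74.99 Mm = 7.499e+07 m.
For a circular orbit, gravity supplies the centripetal force, so v = √(GM / r).
v = √(7.288e+20 / 7.499e+07) m/s ≈ 3.117e+06 m/s = 3117 km/s.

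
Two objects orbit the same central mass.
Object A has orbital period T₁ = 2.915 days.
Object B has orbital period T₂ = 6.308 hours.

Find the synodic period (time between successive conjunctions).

Convert to SI: T₁ = 2.915 days = 251856 s; T₂ = 6.308 hours = 22708.8 s.
T_syn = |T₁ · T₂ / (T₁ − T₂)|.
T_syn = |251856 · 22708.8 / (251856 − 22708.8)| s ≈ 2.496e+04 s = 6.933 hours.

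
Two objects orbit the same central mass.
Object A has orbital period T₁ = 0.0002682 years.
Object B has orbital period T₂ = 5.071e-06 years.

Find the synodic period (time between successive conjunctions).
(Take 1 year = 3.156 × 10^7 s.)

Convert to SI: T₁ = 0.0002682 years = 8464.39 s; T₂ = 5.071e-06 years = 160.041 s.
T_syn = |T₁ · T₂ / (T₁ − T₂)|.
T_syn = |8464.39 · 160.041 / (8464.39 − 160.041)| s ≈ 163.1 s = 5.169e-06 years.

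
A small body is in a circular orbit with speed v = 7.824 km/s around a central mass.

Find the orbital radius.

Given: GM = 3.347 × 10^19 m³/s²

Convert to SI: v = 7.824 km/s = 7824 m/s.
For a circular orbit, v² = GM / r, so r = GM / v².
r = 3.347e+19 / (7824)² m ≈ 5.468e+11 m = 546.8 Gm.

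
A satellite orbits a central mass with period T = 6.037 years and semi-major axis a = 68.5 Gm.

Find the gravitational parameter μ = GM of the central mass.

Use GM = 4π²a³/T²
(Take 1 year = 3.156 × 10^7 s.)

Convert to SI: T = 6.037 years = 1.90528e+08 s; a = 68.5 Gm = 6.85e+10 m.
GM = 4π² · a³ / T².
GM = 4π² · (6.85e+10)³ / (1.90528e+08)² m³/s² ≈ 3.496e+17 m³/s² = 3.496 × 10^17 m³/s².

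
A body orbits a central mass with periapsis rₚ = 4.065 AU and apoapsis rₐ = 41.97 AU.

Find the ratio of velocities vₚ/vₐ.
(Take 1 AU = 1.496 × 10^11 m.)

Convert to SI: rₚ = 4.065 AU = 6.08124e+11 m; rₐ = 41.97 AU = 6.27871e+12 m.
Conservation of angular momentum gives rₚvₚ = rₐvₐ, so vₚ/vₐ = rₐ/rₚ.
vₚ/vₐ = 6.27871e+12 / 6.08124e+11 ≈ 10.32.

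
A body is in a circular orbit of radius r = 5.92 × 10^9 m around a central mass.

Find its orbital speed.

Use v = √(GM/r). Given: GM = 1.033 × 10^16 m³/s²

For a circular orbit, gravity supplies the centripetal force, so v = √(GM / r).
v = √(1.033e+16 / 5.92e+09) m/s ≈ 1321 m/s = 1.321 km/s.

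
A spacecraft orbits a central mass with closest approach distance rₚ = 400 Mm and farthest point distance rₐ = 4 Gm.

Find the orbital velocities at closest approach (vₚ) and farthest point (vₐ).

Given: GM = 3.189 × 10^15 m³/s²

Convert to SI: rₚ = 400 Mm = 4e+08 m; rₐ = 4 Gm = 4e+09 m.
Use the vis-viva equation v² = GM(2/r − 1/a) with a = (rₚ + rₐ)/2 = (4e+08 + 4e+09)/2 = 2.2e+09 m.
vₚ = √(GM · (2/rₚ − 1/a)) = √(3.189e+15 · (2/4e+08 − 1/2.2e+09)) m/s ≈ 3807 m/s = 3.807 km/s.
vₐ = √(GM · (2/rₐ − 1/a)) = √(3.189e+15 · (2/4e+09 − 1/2.2e+09)) m/s ≈ 380.7 m/s = 380.7 m/s.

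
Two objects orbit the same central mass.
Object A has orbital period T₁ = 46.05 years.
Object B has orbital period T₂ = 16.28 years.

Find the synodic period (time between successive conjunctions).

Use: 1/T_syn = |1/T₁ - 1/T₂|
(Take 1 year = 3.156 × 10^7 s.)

Convert to SI: T₁ = 46.05 years = 1.45334e+09 s; T₂ = 16.28 years = 5.13797e+08 s.
T_syn = |T₁ · T₂ / (T₁ − T₂)|.
T_syn = |1.45334e+09 · 5.13797e+08 / (1.45334e+09 − 5.13797e+08)| s ≈ 7.948e+08 s = 25.18 years.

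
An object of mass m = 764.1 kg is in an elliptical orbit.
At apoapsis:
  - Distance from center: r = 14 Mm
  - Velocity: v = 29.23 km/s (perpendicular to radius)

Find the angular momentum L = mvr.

Convert to SI: r = 14 Mm = 1.4e+07 m; v = 29.23 km/s = 29230 m/s.
Since v is perpendicular to r, L = m · v · r.
L = 764.1 · 29230 · 1.4e+07 kg·m²/s ≈ 3.127e+14 kg·m²/s.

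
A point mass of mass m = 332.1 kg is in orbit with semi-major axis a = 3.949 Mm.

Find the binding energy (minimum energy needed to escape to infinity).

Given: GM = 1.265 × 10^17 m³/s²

Convert to SI: a = 3.949 Mm = 3.949e+06 m.
Total orbital energy is E = −GMm/(2a); binding energy is E_bind = −E = GMm/(2a).
E_bind = 1.265e+17 · 332.1 / (2 · 3.949e+06) J ≈ 5.319e+12 J = 5.319 TJ.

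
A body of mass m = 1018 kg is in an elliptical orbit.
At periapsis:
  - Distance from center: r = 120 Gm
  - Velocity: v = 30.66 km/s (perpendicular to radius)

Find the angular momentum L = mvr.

Convert to SI: r = 120 Gm = 1.2e+11 m; v = 30.66 km/s = 30660 m/s.
Since v is perpendicular to r, L = m · v · r.
L = 1018 · 30660 · 1.2e+11 kg·m²/s ≈ 3.745e+18 kg·m²/s.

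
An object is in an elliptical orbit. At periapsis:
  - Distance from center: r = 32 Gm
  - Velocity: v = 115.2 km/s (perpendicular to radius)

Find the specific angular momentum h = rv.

Convert to SI: r = 32 Gm = 3.2e+10 m; v = 115.2 km/s = 115200 m/s.
With v perpendicular to r, h = r · v.
h = 3.2e+10 · 115200 m²/s ≈ 3.686e+15 m²/s.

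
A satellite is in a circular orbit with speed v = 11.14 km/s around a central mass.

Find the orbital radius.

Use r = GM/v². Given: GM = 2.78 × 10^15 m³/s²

Convert to SI: v = 11.14 km/s = 11140 m/s.
For a circular orbit, v² = GM / r, so r = GM / v².
r = 2.78e+15 / (11140)² m ≈ 2.24e+07 m = 2.24 × 10^7 m.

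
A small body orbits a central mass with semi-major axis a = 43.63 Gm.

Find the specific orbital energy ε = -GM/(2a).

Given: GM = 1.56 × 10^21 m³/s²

Convert to SI: a = 43.63 Gm = 4.363e+10 m.
ε = −GM / (2a).
ε = −1.56e+21 / (2 · 4.363e+10) J/kg ≈ -1.788e+10 J/kg = -17.88 GJ/kg.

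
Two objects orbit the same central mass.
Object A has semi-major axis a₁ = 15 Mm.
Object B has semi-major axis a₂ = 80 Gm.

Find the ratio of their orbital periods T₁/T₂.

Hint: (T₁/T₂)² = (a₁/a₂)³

Convert to SI: a₁ = 15 Mm = 1.5e+07 m; a₂ = 80 Gm = 8e+10 m.
From Kepler's third law, (T₁/T₂)² = (a₁/a₂)³, so T₁/T₂ = (a₁/a₂)^(3/2).
a₁/a₂ = 1.5e+07 / 8e+10 = 0.0001875.
T₁/T₂ = (0.0001875)^(3/2) ≈ 2.567e-06.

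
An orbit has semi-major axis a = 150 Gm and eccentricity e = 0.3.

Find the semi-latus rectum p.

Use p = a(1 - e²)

Convert to SI: a = 150 Gm = 1.5e+11 m.
p = a (1 − e²).
p = 1.5e+11 · (1 − (0.3)²) = 1.5e+11 · 0.91 ≈ 1.365e+11 m = 136.5 Gm.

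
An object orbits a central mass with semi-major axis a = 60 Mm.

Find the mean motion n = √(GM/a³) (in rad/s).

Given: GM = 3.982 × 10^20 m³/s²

Convert to SI: a = 60 Mm = 6e+07 m.
n = √(GM / a³).
n = √(3.982e+20 / (6e+07)³) rad/s ≈ 0.04294 rad/s.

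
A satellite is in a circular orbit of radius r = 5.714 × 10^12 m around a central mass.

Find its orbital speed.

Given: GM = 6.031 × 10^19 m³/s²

For a circular orbit, gravity supplies the centripetal force, so v = √(GM / r).
v = √(6.031e+19 / 5.714e+12) m/s ≈ 3249 m/s = 3.249 km/s.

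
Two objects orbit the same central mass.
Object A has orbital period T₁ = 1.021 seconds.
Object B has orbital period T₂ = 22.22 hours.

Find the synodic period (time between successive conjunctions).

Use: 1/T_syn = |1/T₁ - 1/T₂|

Convert to SI: T₂ = 22.22 hours = 79992 s.
T_syn = |T₁ · T₂ / (T₁ − T₂)|.
T_syn = |1.021 · 79992 / (1.021 − 79992)| s ≈ 1.021 s = 1.021 seconds.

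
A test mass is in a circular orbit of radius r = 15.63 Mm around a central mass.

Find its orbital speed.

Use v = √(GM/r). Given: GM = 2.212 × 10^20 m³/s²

Convert to SI: r = 15.63 Mm = 1.563e+07 m.
For a circular orbit, gravity supplies the centripetal force, so v = √(GM / r).
v = √(2.212e+20 / 1.563e+07) m/s ≈ 3.762e+06 m/s = 3762 km/s.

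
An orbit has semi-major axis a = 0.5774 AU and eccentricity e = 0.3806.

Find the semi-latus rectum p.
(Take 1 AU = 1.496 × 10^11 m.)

Convert to SI: a = 0.5774 AU = 8.6379e+10 m.
p = a (1 − e²).
p = 8.6379e+10 · (1 − (0.3806)²) = 8.6379e+10 · 0.855144 ≈ 7.387e+10 m = 0.4938 AU.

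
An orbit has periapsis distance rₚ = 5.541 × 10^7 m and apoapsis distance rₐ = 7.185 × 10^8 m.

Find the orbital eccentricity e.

e = (rₐ − rₚ) / (rₐ + rₚ).
e = (7.185e+08 − 5.541e+07) / (7.185e+08 + 5.541e+07) = 6.6309e+08 / 7.7391e+08 ≈ 0.8568.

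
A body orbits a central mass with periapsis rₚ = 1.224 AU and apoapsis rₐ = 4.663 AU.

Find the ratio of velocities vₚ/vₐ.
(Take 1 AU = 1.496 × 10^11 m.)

Convert to SI: rₚ = 1.224 AU = 1.8311e+11 m; rₐ = 4.663 AU = 6.97585e+11 m.
Conservation of angular momentum gives rₚvₚ = rₐvₐ, so vₚ/vₐ = rₐ/rₚ.
vₚ/vₐ = 6.97585e+11 / 1.8311e+11 ≈ 3.81.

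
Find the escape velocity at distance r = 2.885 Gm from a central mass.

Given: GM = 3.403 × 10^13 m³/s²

Convert to SI: r = 2.885 Gm = 2.885e+09 m.
Escape velocity comes from setting total energy to zero: ½v² − GM/r = 0 ⇒ v_esc = √(2GM / r).
v_esc = √(2 · 3.403e+13 / 2.885e+09) m/s ≈ 153.6 m/s = 153.6 m/s.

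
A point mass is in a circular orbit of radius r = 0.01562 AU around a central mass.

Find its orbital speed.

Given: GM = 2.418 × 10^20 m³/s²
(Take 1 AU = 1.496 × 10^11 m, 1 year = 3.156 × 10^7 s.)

Convert to SI: r = 0.01562 AU = 2.33675e+09 m.
For a circular orbit, gravity supplies the centripetal force, so v = √(GM / r).
v = √(2.418e+20 / 2.33675e+09) m/s ≈ 3.217e+05 m/s = 67.86 AU/year.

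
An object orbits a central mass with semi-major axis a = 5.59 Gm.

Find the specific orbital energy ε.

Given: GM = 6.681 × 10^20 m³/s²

Convert to SI: a = 5.59 Gm = 5.59e+09 m.
ε = −GM / (2a).
ε = −6.681e+20 / (2 · 5.59e+09) J/kg ≈ -5.976e+10 J/kg = -59.76 GJ/kg.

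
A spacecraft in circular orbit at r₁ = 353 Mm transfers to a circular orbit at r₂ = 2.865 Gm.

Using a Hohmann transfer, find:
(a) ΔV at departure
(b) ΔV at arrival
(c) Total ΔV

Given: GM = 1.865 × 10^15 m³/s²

Convert to SI: r₁ = 353 Mm = 3.53e+08 m; r₂ = 2.865 Gm = 2.865e+09 m.
Transfer semi-major axis: a_t = (r₁ + r₂)/2 = (3.53e+08 + 2.865e+09)/2 = 1.609e+09 m.
Circular speeds: v₁ = √(GM/r₁) = 2298.54 m/s, v₂ = √(GM/r₂) = 806.821 m/s.
Transfer speeds (vis-viva v² = GM(2/r − 1/a_t)): v₁ᵗ = 3067.16 m/s, v₂ᵗ = 377.908 m/s.
(a) ΔV₁ = |v₁ᵗ − v₁| ≈ 768.6 m/s = 768.6 m/s.
(b) ΔV₂ = |v₂ − v₂ᵗ| ≈ 428.9 m/s = 428.9 m/s.
(c) ΔV_total = ΔV₁ + ΔV₂ ≈ 1198 m/s = 1.198 km/s.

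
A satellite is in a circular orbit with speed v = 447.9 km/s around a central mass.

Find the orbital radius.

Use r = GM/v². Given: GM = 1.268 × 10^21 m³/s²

Convert to SI: v = 447.9 km/s = 447900 m/s.
For a circular orbit, v² = GM / r, so r = GM / v².
r = 1.268e+21 / (447900)² m ≈ 6.321e+09 m = 6.321 × 10^9 m.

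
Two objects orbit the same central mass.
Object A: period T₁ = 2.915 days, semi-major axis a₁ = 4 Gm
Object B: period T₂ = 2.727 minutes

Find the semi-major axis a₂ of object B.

Convert to SI: T₁ = 2.915 days = 251856 s; a₁ = 4 Gm = 4e+09 m; T₂ = 2.727 minutes = 163.62 s.
Kepler's third law: (T₁/T₂)² = (a₁/a₂)³ ⇒ a₂ = a₁ · (T₂/T₁)^(2/3).
T₂/T₁ = 163.62 / 251856 = 0.000649657.
a₂ = 4e+09 · (0.000649657)^(2/3) m ≈ 3e+07 m = 30 Mm.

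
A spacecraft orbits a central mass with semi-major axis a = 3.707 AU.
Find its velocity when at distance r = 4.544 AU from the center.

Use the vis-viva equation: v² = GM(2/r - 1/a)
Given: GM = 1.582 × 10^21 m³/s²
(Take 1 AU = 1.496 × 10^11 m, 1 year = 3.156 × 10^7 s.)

Convert to SI: a = 3.707 AU = 5.54567e+11 m; r = 4.544 AU = 6.79782e+11 m.
Vis-viva: v = √(GM · (2/r − 1/a)).
2/r − 1/a = 2/6.79782e+11 − 1/5.54567e+11 = 1.13891e-12 m⁻¹.
v = √(1.582e+21 · 1.13891e-12) m/s ≈ 4.245e+04 m/s = 8.955 AU/year.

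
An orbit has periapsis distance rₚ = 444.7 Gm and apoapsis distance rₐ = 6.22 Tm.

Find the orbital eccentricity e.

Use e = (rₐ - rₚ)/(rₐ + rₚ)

Convert to SI: rₚ = 444.7 Gm = 4.447e+11 m; rₐ = 6.22 Tm = 6.22e+12 m.
e = (rₐ − rₚ) / (rₐ + rₚ).
e = (6.22e+12 − 4.447e+11) / (6.22e+12 + 4.447e+11) = 5.7753e+12 / 6.6647e+12 ≈ 0.8666.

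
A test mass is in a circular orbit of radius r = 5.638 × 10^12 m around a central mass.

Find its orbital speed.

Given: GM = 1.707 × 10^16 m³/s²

For a circular orbit, gravity supplies the centripetal force, so v = √(GM / r).
v = √(1.707e+16 / 5.638e+12) m/s ≈ 55.02 m/s = 55.02 m/s.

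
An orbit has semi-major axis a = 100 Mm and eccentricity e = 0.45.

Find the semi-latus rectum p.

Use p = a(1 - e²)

Convert to SI: a = 100 Mm = 1e+08 m.
p = a (1 − e²).
p = 1e+08 · (1 − (0.45)²) = 1e+08 · 0.7975 ≈ 7.975e+07 m = 79.75 Mm.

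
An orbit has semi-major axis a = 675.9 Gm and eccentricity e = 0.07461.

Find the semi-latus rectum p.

Convert to SI: a = 675.9 Gm = 6.759e+11 m.
p = a (1 − e²).
p = 6.759e+11 · (1 − (0.07461)²) = 6.759e+11 · 0.994433 ≈ 6.721e+11 m = 672.1 Gm.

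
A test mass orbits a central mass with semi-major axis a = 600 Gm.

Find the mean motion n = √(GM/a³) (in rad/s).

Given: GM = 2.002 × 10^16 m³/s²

Convert to SI: a = 600 Gm = 6e+11 m.
n = √(GM / a³).
n = √(2.002e+16 / (6e+11)³) rad/s ≈ 3.044e-10 rad/s.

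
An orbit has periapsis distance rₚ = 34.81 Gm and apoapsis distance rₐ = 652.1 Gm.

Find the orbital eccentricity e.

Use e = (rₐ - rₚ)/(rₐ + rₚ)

Convert to SI: rₚ = 34.81 Gm = 3.481e+10 m; rₐ = 652.1 Gm = 6.521e+11 m.
e = (rₐ − rₚ) / (rₐ + rₚ).
e = (6.521e+11 − 3.481e+10) / (6.521e+11 + 3.481e+10) = 6.1729e+11 / 6.8691e+11 ≈ 0.8986.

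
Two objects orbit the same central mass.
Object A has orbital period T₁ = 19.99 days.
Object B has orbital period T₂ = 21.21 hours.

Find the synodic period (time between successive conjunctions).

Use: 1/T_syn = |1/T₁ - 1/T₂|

Convert to SI: T₁ = 19.99 days = 1.72714e+06 s; T₂ = 21.21 hours = 76356 s.
T_syn = |T₁ · T₂ / (T₁ − T₂)|.
T_syn = |1.72714e+06 · 76356 / (1.72714e+06 − 76356)| s ≈ 7.989e+04 s = 22.19 hours.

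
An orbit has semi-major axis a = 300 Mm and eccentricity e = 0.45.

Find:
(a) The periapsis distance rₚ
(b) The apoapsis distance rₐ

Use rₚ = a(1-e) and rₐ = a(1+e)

Convert to SI: a = 300 Mm = 3e+08 m.
(a) rₚ = a(1 − e) = 3e+08 · (1 − 0.45) = 3e+08 · 0.55 ≈ 1.65e+08 m = 165 Mm.
(b) rₐ = a(1 + e) = 3e+08 · (1 + 0.45) = 3e+08 · 1.45 ≈ 4.35e+08 m = 435 Mm.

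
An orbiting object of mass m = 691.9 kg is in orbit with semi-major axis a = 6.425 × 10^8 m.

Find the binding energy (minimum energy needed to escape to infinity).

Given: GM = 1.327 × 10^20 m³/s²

Total orbital energy is E = −GMm/(2a); binding energy is E_bind = −E = GMm/(2a).
E_bind = 1.327e+20 · 691.9 / (2 · 6.425e+08) J ≈ 7.145e+13 J = 71.45 TJ.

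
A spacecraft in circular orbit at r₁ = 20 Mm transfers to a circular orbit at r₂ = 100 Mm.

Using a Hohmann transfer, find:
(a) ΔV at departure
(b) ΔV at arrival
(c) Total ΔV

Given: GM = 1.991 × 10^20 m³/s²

Convert to SI: r₁ = 20 Mm = 2e+07 m; r₂ = 100 Mm = 1e+08 m.
Transfer semi-major axis: a_t = (r₁ + r₂)/2 = (2e+07 + 1e+08)/2 = 6e+07 m.
Circular speeds: v₁ = √(GM/r₁) = 3.15515e+06 m/s, v₂ = √(GM/r₂) = 1.41103e+06 m/s.
Transfer speeds (vis-viva v² = GM(2/r − 1/a_t)): v₁ᵗ = 4.07329e+06 m/s, v₂ᵗ = 814657 m/s.
(a) ΔV₁ = |v₁ᵗ − v₁| ≈ 9.181e+05 m/s = 918.1 km/s.
(b) ΔV₂ = |v₂ − v₂ᵗ| ≈ 5.964e+05 m/s = 596.4 km/s.
(c) ΔV_total = ΔV₁ + ΔV₂ ≈ 1.515e+06 m/s = 1515 km/s.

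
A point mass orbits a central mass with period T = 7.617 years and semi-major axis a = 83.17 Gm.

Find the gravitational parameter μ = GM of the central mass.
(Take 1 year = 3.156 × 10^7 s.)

Convert to SI: T = 7.617 years = 2.40393e+08 s; a = 83.17 Gm = 8.317e+10 m.
GM = 4π² · a³ / T².
GM = 4π² · (8.317e+10)³ / (2.40393e+08)² m³/s² ≈ 3.93e+17 m³/s² = 3.93 × 10^17 m³/s².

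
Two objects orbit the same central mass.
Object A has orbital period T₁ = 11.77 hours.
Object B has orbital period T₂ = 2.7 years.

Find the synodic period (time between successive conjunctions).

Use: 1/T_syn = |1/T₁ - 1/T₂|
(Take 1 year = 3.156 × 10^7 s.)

Convert to SI: T₁ = 11.77 hours = 42372 s; T₂ = 2.7 years = 8.5212e+07 s.
T_syn = |T₁ · T₂ / (T₁ − T₂)|.
T_syn = |42372 · 8.5212e+07 / (42372 − 8.5212e+07)| s ≈ 4.239e+04 s = 11.78 hours.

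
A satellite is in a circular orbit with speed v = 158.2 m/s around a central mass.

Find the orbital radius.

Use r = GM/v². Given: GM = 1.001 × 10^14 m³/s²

For a circular orbit, v² = GM / r, so r = GM / v².
r = 1.001e+14 / (158.2)² m ≈ 4e+09 m = 4 Gm.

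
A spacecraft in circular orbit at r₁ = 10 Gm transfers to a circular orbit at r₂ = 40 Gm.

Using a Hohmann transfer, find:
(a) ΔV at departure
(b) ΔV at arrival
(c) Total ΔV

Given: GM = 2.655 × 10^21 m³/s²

Convert to SI: r₁ = 10 Gm = 1e+10 m; r₂ = 40 Gm = 4e+10 m.
Transfer semi-major axis: a_t = (r₁ + r₂)/2 = (1e+10 + 4e+10)/2 = 2.5e+10 m.
Circular speeds: v₁ = √(GM/r₁) = 515267 m/s, v₂ = √(GM/r₂) = 257633 m/s.
Transfer speeds (vis-viva v² = GM(2/r − 1/a_t)): v₁ᵗ = 651767 m/s, v₂ᵗ = 162942 m/s.
(a) ΔV₁ = |v₁ᵗ − v₁| ≈ 1.365e+05 m/s = 136.5 km/s.
(b) ΔV₂ = |v₂ − v₂ᵗ| ≈ 9.469e+04 m/s = 94.69 km/s.
(c) ΔV_total = ΔV₁ + ΔV₂ ≈ 2.312e+05 m/s = 231.2 km/s.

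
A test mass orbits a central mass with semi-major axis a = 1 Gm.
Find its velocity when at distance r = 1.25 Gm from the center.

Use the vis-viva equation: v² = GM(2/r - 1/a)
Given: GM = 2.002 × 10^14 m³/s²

Convert to SI: a = 1 Gm = 1e+09 m; r = 1.25 Gm = 1.25e+09 m.
Vis-viva: v = √(GM · (2/r − 1/a)).
2/r − 1/a = 2/1.25e+09 − 1/1e+09 = 6e-10 m⁻¹.
v = √(2.002e+14 · 6e-10) m/s ≈ 346.6 m/s = 346.6 m/s.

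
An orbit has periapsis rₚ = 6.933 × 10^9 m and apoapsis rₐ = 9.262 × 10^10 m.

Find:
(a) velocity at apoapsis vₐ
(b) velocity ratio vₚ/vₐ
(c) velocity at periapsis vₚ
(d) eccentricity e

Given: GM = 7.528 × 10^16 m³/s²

(a) With a = (rₚ + rₐ)/2 = 4.97765e+10 m, vₐ = √(GM (2/rₐ − 1/a)) = √(7.528e+16 · (2/9.262e+10 − 1/4.97765e+10)) m/s ≈ 336.5 m/s
(b) Conservation of angular momentum (rₚvₚ = rₐvₐ) gives vₚ/vₐ = rₐ/rₚ = 9.262e+10/6.933e+09 ≈ 13.36
(c) With a = (rₚ + rₐ)/2 = 4.97765e+10 m, vₚ = √(GM (2/rₚ − 1/a)) = √(7.528e+16 · (2/6.933e+09 − 1/4.97765e+10)) m/s ≈ 4495 m/s
(d) e = (rₐ − rₚ)/(rₐ + rₚ) = (9.262e+10 − 6.933e+09)/(9.262e+10 + 6.933e+09) ≈ 0.8607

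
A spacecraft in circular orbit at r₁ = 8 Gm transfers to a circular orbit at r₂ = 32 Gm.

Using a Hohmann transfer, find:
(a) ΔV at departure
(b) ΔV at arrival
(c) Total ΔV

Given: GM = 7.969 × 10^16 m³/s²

Convert to SI: r₁ = 8 Gm = 8e+09 m; r₂ = 32 Gm = 3.2e+10 m.
Transfer semi-major axis: a_t = (r₁ + r₂)/2 = (8e+09 + 3.2e+10)/2 = 2e+10 m.
Circular speeds: v₁ = √(GM/r₁) = 3156.14 m/s, v₂ = √(GM/r₂) = 1578.07 m/s.
Transfer speeds (vis-viva v² = GM(2/r − 1/a_t)): v₁ᵗ = 3992.24 m/s, v₂ᵗ = 998.061 m/s.
(a) ΔV₁ = |v₁ᵗ − v₁| ≈ 836.1 m/s = 836.1 m/s.
(b) ΔV₂ = |v₂ − v₂ᵗ| ≈ 580 m/s = 580 m/s.
(c) ΔV_total = ΔV₁ + ΔV₂ ≈ 1416 m/s = 1.416 km/s.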